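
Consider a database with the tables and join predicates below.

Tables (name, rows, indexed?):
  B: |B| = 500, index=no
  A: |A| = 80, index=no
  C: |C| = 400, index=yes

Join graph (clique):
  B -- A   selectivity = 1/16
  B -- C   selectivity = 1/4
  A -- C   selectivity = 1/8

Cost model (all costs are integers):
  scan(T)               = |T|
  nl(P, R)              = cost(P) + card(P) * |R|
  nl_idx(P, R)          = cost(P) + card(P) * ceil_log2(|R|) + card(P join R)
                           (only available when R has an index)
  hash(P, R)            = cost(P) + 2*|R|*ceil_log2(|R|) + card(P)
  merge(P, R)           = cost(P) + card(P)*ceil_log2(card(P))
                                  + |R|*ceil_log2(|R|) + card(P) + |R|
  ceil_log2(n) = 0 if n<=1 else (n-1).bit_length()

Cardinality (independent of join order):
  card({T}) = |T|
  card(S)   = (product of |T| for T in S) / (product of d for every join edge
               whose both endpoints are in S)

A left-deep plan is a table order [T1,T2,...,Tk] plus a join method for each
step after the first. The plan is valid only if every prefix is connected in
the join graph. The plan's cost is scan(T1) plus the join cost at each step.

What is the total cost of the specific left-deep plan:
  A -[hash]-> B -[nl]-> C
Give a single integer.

step 1: scan A: cost=80, card=80
step 2: join B via hash
    card(P join B) = 80*500/(16) = 2500
    cost = 80 + 2*500*9 + 80 = 9160
step 3: join C via nl
    card(P join C) = 2500*400/(4*8) = 31250
    cost = 9160 + 2500*400 = 1009160

1009160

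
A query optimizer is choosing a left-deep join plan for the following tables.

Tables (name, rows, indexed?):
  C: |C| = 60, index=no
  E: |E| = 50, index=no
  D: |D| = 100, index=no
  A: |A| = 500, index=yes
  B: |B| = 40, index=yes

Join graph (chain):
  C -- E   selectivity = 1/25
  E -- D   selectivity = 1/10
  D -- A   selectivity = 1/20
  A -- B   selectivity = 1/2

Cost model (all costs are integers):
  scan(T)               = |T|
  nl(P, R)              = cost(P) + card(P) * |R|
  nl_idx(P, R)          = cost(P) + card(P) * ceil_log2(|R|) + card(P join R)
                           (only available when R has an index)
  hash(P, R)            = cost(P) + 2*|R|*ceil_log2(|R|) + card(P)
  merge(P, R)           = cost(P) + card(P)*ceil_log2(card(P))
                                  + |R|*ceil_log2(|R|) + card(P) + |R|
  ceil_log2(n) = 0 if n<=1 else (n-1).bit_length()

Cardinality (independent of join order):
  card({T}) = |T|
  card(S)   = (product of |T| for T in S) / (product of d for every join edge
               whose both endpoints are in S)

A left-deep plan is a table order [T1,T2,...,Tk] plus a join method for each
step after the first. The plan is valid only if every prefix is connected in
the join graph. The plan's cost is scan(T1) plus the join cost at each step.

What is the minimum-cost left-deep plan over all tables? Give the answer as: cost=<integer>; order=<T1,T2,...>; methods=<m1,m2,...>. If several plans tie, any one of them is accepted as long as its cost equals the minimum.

Selinger DP (subsets sized 1..n):
  {C}: scan cost=60, card=60
  {E}: scan cost=50, card=50
  {D}: scan cost=100, card=100
  {A}: scan cost=500, card=500
  {B}: scan cost=40, card=40
  {CE}: card=120; try (E,hash)→720, (C,hash)→820, (C,merge)→820, (E,merge)→830, (C,nl)→3050, (E,nl)→3060; best=720 via (E,hash)
  {DE}: card=500; try (E,hash)→800, (D,merge)→1200, (E,merge)→1250, (D,hash)→1500, (D,nl)→5050, (E,nl)→5100; best=800 via (E,hash)
  {AD}: card=2500; try (D,hash)→2400, (A,nl_idx)→3500, (A,merge)→5900, (D,merge)→6300, (A,hash)→9200, (A,nl)→50100 …(+1); best=2400 via (D,hash)
  {AB}: card=10000; try (B,hash)→1480, (A,merge)→5320, (B,merge)→5780, (A,hash)→9080, (A,nl_idx)→10400, (B,nl_idx)→13500 …(+2); best=1480 via (B,hash)
  {CDE}: card=1200; try (C,hash)→2020, (D,hash)→2240, (D,merge)→2480, (C,merge)→6220, (D,nl)→12720, (C,nl)→30800; best=2020 via (C,hash)
  {ADE}: card=12500; try (E,hash)→5500, (A,hash)→10300, (A,merge)→10800, (A,nl_idx)→17800, (E,merge)→35250, (E,nl)→127400 …(+1); best=5500 via (E,hash)
  {ABD}: card=50000; try (B,hash)→5380, (D,hash)→12880, (B,merge)→35180, (B,nl_idx)→67400, (B,nl)→102400, (D,merge)→152280 …(+1); best=5380 via (B,hash)
  {ACDE}: card=30000; try (A,hash)→12220, (C,hash)→18720, (A,merge)→21420, (A,nl_idx)→42820, (C,merge)→193420, (A,nl)→602020 …(+1); best=12220 via (A,hash)
  {ABDE}: card=250000; try (B,hash)→18480, (E,hash)→55980, (B,merge)→193280, (B,nl_idx)→330500, (B,nl)→505500, (E,merge)→855730 …(+1); best=18480 via (B,hash)
  {ABCDE}: card=600000; try (B,hash)→42700, (C,hash)→269200, (B,merge)→492500, (B,nl_idx)→792220, (B,nl)→1212220, (C,merge)→4768900 …(+1); best=42700 via (B,hash)

cost=42700; order=D,E,C,A,B; methods=hash,hash,hash,hash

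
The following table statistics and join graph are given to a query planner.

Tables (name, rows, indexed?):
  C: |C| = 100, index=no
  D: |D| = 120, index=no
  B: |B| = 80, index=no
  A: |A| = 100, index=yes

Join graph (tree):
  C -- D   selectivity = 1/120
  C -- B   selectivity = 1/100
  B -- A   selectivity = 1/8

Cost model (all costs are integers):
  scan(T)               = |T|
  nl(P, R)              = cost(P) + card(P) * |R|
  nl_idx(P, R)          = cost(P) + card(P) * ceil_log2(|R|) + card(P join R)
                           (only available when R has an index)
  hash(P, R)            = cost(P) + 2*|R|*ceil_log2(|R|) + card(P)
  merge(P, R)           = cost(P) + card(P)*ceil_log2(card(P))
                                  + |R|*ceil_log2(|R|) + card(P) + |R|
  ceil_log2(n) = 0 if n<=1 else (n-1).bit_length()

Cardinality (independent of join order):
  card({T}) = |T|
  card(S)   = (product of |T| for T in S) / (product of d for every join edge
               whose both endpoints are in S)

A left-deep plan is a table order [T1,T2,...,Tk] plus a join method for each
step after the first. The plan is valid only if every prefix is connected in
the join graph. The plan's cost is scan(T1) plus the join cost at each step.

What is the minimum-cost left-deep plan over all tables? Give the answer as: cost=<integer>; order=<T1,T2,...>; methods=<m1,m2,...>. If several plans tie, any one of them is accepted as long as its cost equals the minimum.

cost=4300; order=D,C,B,A; methods=hash,hash,merge

Selinger DP (subsets sized 1..n):
  {C}: scan cost=100, card=100
  {D}: scan cost=120, card=120
  {B}: scan cost=80, card=80
  {A}: scan cost=100, card=100
  {CD}: card=100; try (C,hash)→1640, (D,merge)→1860, (D,hash)→1880, (C,merge)→1880, (D,nl)→12100, (C,nl)→12120; best=1640 via (C,hash)
  {BC}: card=80; try (B,hash)→1320, (C,merge)→1520, (B,merge)→1540, (C,hash)→1560, (C,nl)→8080, (B,nl)→8100; best=1320 via (B,hash)
  {AB}: card=1000; try (B,hash)→1320, (A,merge)→1520, (B,merge)→1540, (A,hash)→1560, (A,nl_idx)→1640, (A,nl)→8080 …(+1); best=1320 via (B,hash)
  {BCD}: card=80; try (B,hash)→2860, (D,merge)→2920, (D,hash)→3080, (B,merge)→3080, (B,nl)→9640, (D,nl)→10920; best=2860 via (B,hash)
  {ABC}: card=1000; try (A,merge)→2760, (A,hash)→2800, (A,nl_idx)→2880, (C,hash)→3720, (A,nl)→9320, (C,merge)→13120 …(+1); best=2760 via (A,merge)
  {ABCD}: card=1000; try (A,merge)→4300, (A,hash)→4340, (A,nl_idx)→4420, (D,hash)→5440, (A,nl)→10860, (D,merge)→14720 …(+1); best=4300 via (A,merge)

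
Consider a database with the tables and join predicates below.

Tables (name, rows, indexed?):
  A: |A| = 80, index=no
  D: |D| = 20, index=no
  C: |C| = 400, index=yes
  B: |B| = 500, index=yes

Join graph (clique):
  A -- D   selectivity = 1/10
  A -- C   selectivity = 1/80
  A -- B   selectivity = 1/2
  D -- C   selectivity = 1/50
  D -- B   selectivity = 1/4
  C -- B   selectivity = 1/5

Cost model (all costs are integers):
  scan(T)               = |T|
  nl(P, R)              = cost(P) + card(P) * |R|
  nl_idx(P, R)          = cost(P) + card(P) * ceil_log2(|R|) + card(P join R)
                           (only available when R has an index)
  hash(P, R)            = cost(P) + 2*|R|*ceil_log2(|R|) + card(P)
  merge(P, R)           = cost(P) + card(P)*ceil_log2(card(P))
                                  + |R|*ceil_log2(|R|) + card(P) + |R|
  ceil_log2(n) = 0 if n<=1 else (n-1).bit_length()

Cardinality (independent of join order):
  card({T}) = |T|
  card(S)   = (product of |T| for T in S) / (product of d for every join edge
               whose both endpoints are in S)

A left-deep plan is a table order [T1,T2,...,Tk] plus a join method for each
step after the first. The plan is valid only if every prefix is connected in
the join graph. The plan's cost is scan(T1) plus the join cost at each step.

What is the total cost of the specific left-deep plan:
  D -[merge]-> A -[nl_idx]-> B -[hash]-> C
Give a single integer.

step 1: scan D: cost=20, card=20
step 2: join A via merge
    card(P join A) = 20*80/(10) = 160
    cost = 20 + 20*5 + 80*7 + 20 + 80 = 780
step 3: join B via nl_idx
    card(P join B) = 160*500/(2*4) = 10000
    cost = 780 + 160*9 + 10000 = 12220
step 4: join C via hash
    card(P join C) = 10000*400/(80*50*5) = 200
    cost = 12220 + 2*400*9 + 10000 = 29420

29420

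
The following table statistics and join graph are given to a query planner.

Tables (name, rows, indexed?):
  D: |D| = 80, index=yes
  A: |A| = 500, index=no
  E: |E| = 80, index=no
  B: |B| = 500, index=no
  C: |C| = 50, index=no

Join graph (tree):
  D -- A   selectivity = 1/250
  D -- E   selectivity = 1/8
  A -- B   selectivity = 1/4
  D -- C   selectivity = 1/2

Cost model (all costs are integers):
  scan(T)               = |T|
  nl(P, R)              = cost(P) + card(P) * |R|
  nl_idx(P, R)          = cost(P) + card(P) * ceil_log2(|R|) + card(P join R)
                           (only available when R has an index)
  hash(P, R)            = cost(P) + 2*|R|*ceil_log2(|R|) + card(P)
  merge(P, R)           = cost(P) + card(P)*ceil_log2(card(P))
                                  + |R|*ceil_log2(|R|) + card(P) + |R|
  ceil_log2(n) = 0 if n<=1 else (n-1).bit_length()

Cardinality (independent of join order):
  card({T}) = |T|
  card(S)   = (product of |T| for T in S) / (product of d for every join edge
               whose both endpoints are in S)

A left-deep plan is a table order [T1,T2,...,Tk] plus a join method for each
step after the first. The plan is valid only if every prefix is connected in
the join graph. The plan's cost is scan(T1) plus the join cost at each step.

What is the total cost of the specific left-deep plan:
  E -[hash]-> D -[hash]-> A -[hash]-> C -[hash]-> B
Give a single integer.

step 1: scan E: cost=80, card=80
step 2: join D via hash
    card(P join D) = 80*80/(8) = 800
    cost = 80 + 2*80*7 + 80 = 1280
step 3: join A via hash
    card(P join A) = 800*500/(250) = 1600
    cost = 1280 + 2*500*9 + 800 = 11080
step 4: join C via hash
    card(P join C) = 1600*50/(2) = 40000
    cost = 11080 + 2*50*6 + 1600 = 13280
step 5: join B via hash
    card(P join B) = 40000*500/(4) = 5000000
    cost = 13280 + 2*500*9 + 40000 = 62280

62280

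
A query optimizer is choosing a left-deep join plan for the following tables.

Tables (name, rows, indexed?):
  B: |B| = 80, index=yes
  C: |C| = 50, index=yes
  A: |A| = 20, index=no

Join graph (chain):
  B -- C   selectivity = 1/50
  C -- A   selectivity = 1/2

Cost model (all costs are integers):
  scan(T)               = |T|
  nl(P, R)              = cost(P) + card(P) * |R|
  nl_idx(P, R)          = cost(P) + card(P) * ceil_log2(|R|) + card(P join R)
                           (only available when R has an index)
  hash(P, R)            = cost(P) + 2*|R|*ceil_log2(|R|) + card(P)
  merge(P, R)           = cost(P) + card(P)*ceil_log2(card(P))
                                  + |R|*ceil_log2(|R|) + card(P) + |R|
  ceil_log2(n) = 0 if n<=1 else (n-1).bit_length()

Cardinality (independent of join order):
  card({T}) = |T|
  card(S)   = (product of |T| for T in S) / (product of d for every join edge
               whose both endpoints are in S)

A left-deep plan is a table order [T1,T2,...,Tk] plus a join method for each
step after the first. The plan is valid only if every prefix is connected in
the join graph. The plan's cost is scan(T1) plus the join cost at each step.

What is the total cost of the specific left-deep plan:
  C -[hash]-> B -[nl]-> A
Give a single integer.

step 1: scan C: cost=50, card=50
step 2: join B via hash
    card(P join B) = 50*80/(50) = 80
    cost = 50 + 2*80*7 + 50 = 1220
step 3: join A via nl
    card(P join A) = 80*20/(2) = 800
    cost = 1220 + 80*20 = 2820

2820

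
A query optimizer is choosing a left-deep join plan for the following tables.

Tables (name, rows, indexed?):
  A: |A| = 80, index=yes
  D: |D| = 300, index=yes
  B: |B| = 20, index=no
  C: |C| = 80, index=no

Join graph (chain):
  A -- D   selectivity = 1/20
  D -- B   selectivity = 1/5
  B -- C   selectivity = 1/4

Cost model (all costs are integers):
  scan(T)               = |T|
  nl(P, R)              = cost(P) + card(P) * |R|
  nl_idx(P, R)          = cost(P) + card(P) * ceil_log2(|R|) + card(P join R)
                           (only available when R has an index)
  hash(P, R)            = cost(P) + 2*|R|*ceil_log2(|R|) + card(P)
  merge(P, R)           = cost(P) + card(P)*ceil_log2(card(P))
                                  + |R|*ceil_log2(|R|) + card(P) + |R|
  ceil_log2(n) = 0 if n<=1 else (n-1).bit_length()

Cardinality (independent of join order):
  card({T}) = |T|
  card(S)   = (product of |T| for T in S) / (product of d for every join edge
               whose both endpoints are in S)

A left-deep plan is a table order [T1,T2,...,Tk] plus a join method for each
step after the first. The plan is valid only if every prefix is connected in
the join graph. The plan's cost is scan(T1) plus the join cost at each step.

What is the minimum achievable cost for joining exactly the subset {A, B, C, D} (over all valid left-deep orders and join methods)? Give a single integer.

9040

Selinger DP over subsets of {A,B,C,D}:
  {A}: scan cost=80, card=80
  {D}: scan cost=300, card=300
  {B}: scan cost=20, card=20
  {C}: scan cost=80, card=80
  {AD}: card=1200; try (A,hash)→1720, (D,nl_idx)→2000, (A,nl_idx)→3600, (D,merge)→3720, (A,merge)→3940, (D,hash)→5560 …(+2); best=1720 via (A,hash)
  {BD}: card=1200; try (B,hash)→800, (D,nl_idx)→1400, (D,merge)→3140, (B,merge)→3420, (D,hash)→5440, (D,nl)→6020 …(+1); best=800 via (B,hash)
  {BC}: card=400; try (B,hash)→360, (C,merge)→780, (B,merge)→840, (C,hash)→1160, (C,nl)→1620, (B,nl)→1680; best=360 via (B,hash)
  {ABD}: card=4800; try (B,hash)→3120, (A,hash)→3120, (A,nl_idx)→14000, (A,merge)→15840, (B,merge)→16240, (B,nl)→25720 …(+1); best=3120 via (B,hash)
  {BCD}: card=24000; try (C,hash)→3120, (D,hash)→6160, (D,merge)→7360, (C,merge)→15840, (D,nl_idx)→27960, (C,nl)→96800 …(+1); best=3120 via (C,hash)
  {ABCD}: card=96000; try (C,hash)→9040, (A,hash)→28240, (C,merge)→70960, (A,nl_idx)→267120, (C,nl)→387120, (A,merge)→387760 …(+1); best=9040 via (C,hash)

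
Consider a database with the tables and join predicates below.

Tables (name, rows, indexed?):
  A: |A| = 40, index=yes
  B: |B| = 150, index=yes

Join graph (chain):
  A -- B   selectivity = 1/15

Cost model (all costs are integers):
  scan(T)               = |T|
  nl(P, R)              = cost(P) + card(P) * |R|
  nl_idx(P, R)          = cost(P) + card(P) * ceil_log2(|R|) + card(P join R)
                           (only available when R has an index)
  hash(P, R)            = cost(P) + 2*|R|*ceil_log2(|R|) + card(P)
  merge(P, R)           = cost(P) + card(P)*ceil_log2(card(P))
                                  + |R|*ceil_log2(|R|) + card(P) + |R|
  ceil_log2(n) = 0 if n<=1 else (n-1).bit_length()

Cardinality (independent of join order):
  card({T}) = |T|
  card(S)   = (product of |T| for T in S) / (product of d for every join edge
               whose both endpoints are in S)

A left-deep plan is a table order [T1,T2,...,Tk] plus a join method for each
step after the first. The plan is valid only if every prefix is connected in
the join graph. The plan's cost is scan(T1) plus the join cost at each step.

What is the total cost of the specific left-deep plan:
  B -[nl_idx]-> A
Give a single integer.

step 1: scan B: cost=150, card=150
step 2: join A via nl_idx
    card(P join A) = 150*40/(15) = 400
    cost = 150 + 150*6 + 400 = 1450

1450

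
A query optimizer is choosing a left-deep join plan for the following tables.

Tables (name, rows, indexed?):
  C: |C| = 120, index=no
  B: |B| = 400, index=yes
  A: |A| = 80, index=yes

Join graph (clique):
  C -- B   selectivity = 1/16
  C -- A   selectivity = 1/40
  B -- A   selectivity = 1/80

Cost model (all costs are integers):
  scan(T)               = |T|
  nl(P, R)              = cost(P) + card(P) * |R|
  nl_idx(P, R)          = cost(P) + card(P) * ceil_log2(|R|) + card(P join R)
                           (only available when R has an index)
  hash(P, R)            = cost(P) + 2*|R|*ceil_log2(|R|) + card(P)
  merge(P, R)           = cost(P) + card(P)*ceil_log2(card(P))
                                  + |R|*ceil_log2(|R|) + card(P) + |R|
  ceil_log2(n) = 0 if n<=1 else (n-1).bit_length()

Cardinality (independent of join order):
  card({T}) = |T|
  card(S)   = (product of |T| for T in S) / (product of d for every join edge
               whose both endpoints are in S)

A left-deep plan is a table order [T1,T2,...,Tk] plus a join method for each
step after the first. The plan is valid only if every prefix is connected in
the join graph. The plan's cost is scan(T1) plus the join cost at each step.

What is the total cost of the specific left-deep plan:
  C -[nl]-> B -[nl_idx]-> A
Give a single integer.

69195

step 1: scan C: cost=120, card=120
step 2: join B via nl
    card(P join B) = 120*400/(16) = 3000
    cost = 120 + 120*400 = 48120
step 3: join A via nl_idx
    card(P join A) = 3000*80/(40*80) = 75
    cost = 48120 + 3000*7 + 75 = 69195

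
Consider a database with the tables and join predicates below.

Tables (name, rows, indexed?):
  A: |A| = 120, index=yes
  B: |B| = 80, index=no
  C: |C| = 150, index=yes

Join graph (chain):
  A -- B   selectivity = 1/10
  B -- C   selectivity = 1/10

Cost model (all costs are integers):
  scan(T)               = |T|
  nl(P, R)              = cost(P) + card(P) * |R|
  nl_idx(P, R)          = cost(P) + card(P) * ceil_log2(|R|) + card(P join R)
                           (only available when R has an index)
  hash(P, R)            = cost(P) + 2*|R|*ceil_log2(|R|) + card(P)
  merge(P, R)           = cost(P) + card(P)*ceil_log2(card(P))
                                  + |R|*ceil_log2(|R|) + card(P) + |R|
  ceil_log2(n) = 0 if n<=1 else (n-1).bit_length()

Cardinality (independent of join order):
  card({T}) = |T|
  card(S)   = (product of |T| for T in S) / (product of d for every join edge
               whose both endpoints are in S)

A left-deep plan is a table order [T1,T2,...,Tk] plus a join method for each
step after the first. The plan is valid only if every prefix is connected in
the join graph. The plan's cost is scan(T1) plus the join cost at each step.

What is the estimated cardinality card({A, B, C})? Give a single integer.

Tables in S: A(120), B(80), C(150)
Edges inside S: A-B(d=10), B-C(d=10)
numerator = 120 * 80 * 150 = 1440000
denominator = 10 * 10 = 100
card(S) = 1440000 / 100 = 14400

14400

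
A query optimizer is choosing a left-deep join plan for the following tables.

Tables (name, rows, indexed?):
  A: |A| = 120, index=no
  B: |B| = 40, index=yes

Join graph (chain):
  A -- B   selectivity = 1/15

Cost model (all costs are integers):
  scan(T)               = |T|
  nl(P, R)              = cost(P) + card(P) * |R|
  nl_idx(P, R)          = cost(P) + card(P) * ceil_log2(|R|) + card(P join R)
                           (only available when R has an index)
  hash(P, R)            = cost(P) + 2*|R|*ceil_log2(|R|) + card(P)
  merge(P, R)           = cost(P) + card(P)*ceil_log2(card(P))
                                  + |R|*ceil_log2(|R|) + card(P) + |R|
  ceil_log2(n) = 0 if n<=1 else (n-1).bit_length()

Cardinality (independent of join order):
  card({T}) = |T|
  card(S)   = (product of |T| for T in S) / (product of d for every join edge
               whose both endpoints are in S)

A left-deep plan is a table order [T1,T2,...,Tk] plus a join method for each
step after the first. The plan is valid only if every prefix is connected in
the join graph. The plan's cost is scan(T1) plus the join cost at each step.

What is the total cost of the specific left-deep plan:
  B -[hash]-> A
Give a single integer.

1760

step 1: scan B: cost=40, card=40
step 2: join A via hash
    card(P join A) = 40*120/(15) = 320
    cost = 40 + 2*120*7 + 40 = 1760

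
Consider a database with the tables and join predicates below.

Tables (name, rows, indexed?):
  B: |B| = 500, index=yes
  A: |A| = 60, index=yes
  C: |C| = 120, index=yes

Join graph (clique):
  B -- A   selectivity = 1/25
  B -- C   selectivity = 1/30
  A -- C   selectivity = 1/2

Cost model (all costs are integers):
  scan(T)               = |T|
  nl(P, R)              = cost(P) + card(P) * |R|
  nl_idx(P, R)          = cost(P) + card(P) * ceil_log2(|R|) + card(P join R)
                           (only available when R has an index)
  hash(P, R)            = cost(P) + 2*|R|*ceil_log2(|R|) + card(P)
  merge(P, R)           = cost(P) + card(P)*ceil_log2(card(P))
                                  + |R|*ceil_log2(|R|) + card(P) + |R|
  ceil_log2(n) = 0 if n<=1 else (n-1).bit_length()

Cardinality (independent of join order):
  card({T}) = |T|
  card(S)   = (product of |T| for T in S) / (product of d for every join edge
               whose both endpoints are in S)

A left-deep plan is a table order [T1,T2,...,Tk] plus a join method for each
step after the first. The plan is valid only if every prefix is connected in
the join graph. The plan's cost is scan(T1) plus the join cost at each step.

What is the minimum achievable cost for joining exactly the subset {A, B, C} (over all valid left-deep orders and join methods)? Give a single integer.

4600

Selinger DP over subsets of {A,B,C}:
  {B}: scan cost=500, card=500
  {A}: scan cost=60, card=60
  {C}: scan cost=120, card=120
  {AB}: card=1200; try (A,hash)→1720, (B,nl_idx)→1800, (A,nl_idx)→4700, (B,merge)→5480, (A,merge)→5920, (B,hash)→9120 …(+2); best=1720 via (A,hash)
  {BC}: card=2000; try (C,hash)→2680, (B,nl_idx)→3200, (C,nl_idx)→6000, (B,merge)→6080, (C,merge)→6460, (B,hash)→9240 …(+2); best=2680 via (C,hash)
  {AC}: card=3600; try (A,hash)→960, (C,merge)→1440, (A,merge)→1500, (C,hash)→1800, (C,nl_idx)→4080, (A,nl_idx)→4440 …(+2); best=960 via (A,hash)
  {ABC}: card=2400; try (C,hash)→4600, (A,hash)→5400, (C,nl_idx)→12520, (B,hash)→13560, (C,merge)→17080, (A,nl_idx)→17080 …(+6); best=4600 via (C,hash)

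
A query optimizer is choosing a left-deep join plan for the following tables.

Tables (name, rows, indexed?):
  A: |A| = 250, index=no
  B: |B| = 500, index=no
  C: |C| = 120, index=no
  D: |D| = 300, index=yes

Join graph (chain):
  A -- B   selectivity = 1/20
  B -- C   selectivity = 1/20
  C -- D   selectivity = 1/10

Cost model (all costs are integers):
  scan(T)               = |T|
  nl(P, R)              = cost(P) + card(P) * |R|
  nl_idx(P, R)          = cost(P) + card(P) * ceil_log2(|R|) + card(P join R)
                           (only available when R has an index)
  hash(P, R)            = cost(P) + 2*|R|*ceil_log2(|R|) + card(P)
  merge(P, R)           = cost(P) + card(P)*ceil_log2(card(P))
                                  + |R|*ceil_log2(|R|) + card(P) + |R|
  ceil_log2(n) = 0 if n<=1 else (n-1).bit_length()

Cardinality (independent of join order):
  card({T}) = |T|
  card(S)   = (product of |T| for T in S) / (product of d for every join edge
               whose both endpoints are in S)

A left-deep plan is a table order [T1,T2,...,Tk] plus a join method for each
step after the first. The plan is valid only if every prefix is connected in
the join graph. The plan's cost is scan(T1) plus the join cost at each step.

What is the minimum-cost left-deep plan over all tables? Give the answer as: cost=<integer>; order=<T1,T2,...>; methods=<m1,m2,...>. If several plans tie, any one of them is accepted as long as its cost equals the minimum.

Selinger DP (subsets sized 1..n):
  {A}: scan cost=250, card=250
  {B}: scan cost=500, card=500
  {C}: scan cost=120, card=120
  {D}: scan cost=300, card=300
  {AB}: card=6250; try (A,hash)→5000, (B,merge)→7500, (A,merge)→7750, (B,hash)→9500, (B,nl)→125250, (A,nl)→125500; best=5000 via (A,hash)
  {BC}: card=3000; try (C,hash)→2680, (B,merge)→6080, (C,merge)→6460, (B,hash)→9240, (B,nl)→60120, (C,nl)→60500; best=2680 via (C,hash)
  {CD}: card=3600; try (C,hash)→2280, (D,merge)→4080, (C,merge)→4260, (D,nl_idx)→4800, (D,hash)→5640, (D,nl)→36120 …(+1); best=2280 via (C,hash)
  {ABC}: card=37500; try (A,hash)→9680, (C,hash)→12930, (A,merge)→43930, (C,merge)→93460, (A,nl)→752680, (C,nl)→755000; best=9680 via (A,hash)
  {BCD}: card=90000; try (D,hash)→11080, (B,hash)→14880, (D,merge)→44680, (B,merge)→54080, (D,nl_idx)→119680, (D,nl)→902680 …(+1); best=11080 via (D,hash)
  {ABCD}: card=1125000; try (D,hash)→52580, (A,hash)→105080, (D,merge)→650180, (D,nl_idx)→1472180, (A,merge)→1633330, (D,nl)→11259680 …(+1); best=52580 via (D,hash)

cost=52580; order=B,C,A,D; methods=hash,hash,hash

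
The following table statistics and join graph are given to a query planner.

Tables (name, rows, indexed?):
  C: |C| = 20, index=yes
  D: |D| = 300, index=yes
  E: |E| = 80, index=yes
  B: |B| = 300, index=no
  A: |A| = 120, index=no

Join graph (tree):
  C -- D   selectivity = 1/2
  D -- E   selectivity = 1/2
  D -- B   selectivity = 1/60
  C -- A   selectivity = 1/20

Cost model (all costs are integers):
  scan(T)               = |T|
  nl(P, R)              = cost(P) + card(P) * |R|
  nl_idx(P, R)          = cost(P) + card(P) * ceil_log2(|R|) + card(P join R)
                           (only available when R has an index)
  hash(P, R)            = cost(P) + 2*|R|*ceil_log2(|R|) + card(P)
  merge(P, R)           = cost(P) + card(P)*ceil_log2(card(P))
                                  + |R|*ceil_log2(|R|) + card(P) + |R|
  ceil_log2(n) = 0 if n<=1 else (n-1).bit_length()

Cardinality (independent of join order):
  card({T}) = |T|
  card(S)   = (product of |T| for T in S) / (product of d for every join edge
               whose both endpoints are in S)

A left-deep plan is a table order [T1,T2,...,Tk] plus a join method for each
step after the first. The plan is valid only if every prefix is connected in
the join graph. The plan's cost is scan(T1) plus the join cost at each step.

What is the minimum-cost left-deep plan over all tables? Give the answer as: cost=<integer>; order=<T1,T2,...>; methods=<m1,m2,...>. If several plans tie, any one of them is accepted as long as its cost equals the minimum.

cost=114000; order=B,D,C,A,E; methods=nl_idx,hash,hash,hash

Selinger DP (subsets sized 1..n):
  {C}: scan cost=20, card=20
  {D}: scan cost=300, card=300
  {E}: scan cost=80, card=80
  {B}: scan cost=300, card=300
  {A}: scan cost=120, card=120
  {CD}: card=3000; try (C,hash)→800, (D,merge)→3140, (D,nl_idx)→3200, (C,merge)→3420, (C,nl_idx)→4800, (D,hash)→5440 …(+2); best=800 via (C,hash)
  {AC}: card=120; try (C,hash)→440, (C,nl_idx)→840, (A,merge)→1100, (C,merge)→1200, (A,hash)→1720, (A,nl)→2420 …(+1); best=440 via (C,hash)
  {DE}: card=12000; try (E,hash)→1720, (D,merge)→3720, (E,merge)→3940, (D,hash)→5560, (D,nl_idx)→12800, (E,nl_idx)→14400 …(+2); best=1720 via (E,hash)
  {BD}: card=1500; try (D,nl_idx)→4500, (D,hash)→6000, (B,hash)→6000, (D,merge)→6300, (B,merge)→6300, (D,nl)→90300 …(+1); best=4500 via (D,nl_idx)
  {CDE}: card=120000; try (E,hash)→4920, (C,hash)→13920, (E,merge)→40440, (E,nl_idx)→141800, (C,nl_idx)→181720, (C,merge)→181840 …(+2); best=4920 via (E,hash)
  {BCD}: card=15000; try (C,hash)→6200, (B,hash)→9200, (C,merge)→22620, (C,nl_idx)→27000, (C,nl)→34500, (B,merge)→42800 …(+1); best=6200 via (C,hash)
  {ACD}: card=18000; try (D,merge)→4400, (A,hash)→5480, (D,hash)→5960, (D,nl_idx)→19520, (D,nl)→36440, (A,merge)→40760 …(+1); best=4400 via (D,merge)
  {BDE}: card=60000; try (E,hash)→7120, (B,hash)→19120, (E,merge)→23140, (E,nl_idx)→75000, (E,nl)→124500, (B,merge)→184720 …(+1); best=7120 via (E,hash)
  {BCDE}: card=600000; try (E,hash)→22320, (C,hash)→67320, (B,hash)→130320, (E,merge)→231840, (E,nl_idx)→711200, (C,nl_idx)→907120 …(+5); best=22320 via (E,hash)
  {ACDE}: card=720000; try (E,hash)→23520, (A,hash)→126600, (E,merge)→293040, (E,nl_idx)→850400, (E,nl)→1444400, (A,merge)→2165880 …(+1); best=23520 via (E,hash)
  {ABCD}: card=90000; try (A,hash)→22880, (B,hash)→27800, (A,merge)→232160, (B,merge)→295400, (A,nl)→1806200, (B,nl)→5404400; best=22880 via (A,hash)
  {ABCDE}: card=3600000; try (E,hash)→114000, (A,hash)→624000, (B,hash)→748920, (E,merge)→1643520, (E,nl_idx)→4252880, (E,nl)→7222880 …(+4); best=114000 via (E,hash)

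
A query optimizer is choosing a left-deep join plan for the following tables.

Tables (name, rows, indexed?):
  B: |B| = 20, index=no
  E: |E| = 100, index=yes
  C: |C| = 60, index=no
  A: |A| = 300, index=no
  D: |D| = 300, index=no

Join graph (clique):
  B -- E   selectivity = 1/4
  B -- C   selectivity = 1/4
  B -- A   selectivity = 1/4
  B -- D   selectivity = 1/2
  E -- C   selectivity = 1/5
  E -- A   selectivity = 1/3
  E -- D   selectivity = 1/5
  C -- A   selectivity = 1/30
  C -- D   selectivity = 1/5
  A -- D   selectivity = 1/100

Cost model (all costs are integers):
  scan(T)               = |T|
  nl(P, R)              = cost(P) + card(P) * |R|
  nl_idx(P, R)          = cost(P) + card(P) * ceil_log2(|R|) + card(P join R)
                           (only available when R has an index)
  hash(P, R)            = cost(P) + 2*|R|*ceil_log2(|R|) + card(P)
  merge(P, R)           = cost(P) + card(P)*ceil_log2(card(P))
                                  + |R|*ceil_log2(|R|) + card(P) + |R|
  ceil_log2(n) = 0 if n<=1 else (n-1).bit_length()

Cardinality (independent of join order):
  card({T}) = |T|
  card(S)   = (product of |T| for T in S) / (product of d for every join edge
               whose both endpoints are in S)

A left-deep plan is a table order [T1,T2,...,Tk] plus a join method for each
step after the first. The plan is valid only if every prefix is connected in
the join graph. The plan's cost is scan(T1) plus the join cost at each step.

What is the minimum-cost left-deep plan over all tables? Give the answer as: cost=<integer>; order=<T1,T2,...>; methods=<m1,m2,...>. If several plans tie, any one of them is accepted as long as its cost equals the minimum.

Selinger DP (subsets sized 1..n):
  {B}: scan cost=20, card=20
  {E}: scan cost=100, card=100
  {C}: scan cost=60, card=60
  {A}: scan cost=300, card=300
  {D}: scan cost=300, card=300
  {BE}: card=500; try (B,hash)→400, (E,nl_idx)→660, (E,merge)→940, (B,merge)→1020, (E,hash)→1440, (E,nl)→2020 …(+1); best=400 via (B,hash)
  {BC}: card=300; try (B,hash)→320, (C,merge)→560, (B,merge)→600, (C,hash)→760, (C,nl)→1220, (B,nl)→1260; best=320 via (B,hash)
  {AB}: card=1500; try (B,hash)→800, (A,merge)→3140, (B,merge)→3420, (A,hash)→5440, (A,nl)→6020, (B,nl)→6300; best=800 via (B,hash)
  {BD}: card=3000; try (B,hash)→800, (D,merge)→3140, (B,merge)→3420, (D,hash)→5440, (D,nl)→6020, (B,nl)→6300; best=800 via (B,hash)
  {CE}: card=1200; try (C,hash)→920, (E,merge)→1280, (C,merge)→1320, (E,hash)→1520, (E,nl_idx)→1680, (E,nl)→6060 …(+1); best=920 via (C,hash)
  {AE}: card=10000; try (E,hash)→2000, (A,merge)→3900, (E,merge)→4100, (A,hash)→5600, (E,nl_idx)→12400, (A,nl)→30100 …(+1); best=2000 via (E,hash)
  {DE}: card=6000; try (E,hash)→2000, (D,merge)→3900, (E,merge)→4100, (D,hash)→5600, (E,nl_idx)→8400, (D,nl)→30100 …(+1); best=2000 via (E,hash)
  {AC}: card=600; try (C,hash)→1320, (A,merge)→3480, (C,merge)→3720, (A,hash)→5520, (A,nl)→18060, (C,nl)→18300; best=1320 via (C,hash)
  {CD}: card=3600; try (C,hash)→1320, (D,merge)→3480, (C,merge)→3720, (D,hash)→5520, (D,nl)→18060, (C,nl)→18300; best=1320 via (C,hash)
  {AD}: card=900; try (D,hash)→6000, (A,hash)→6000, (D,merge)→6300, (A,merge)→6300, (D,nl)→90300, (A,nl)→90300; best=6000 via (D,hash)
  {BCE}: card=1500; try (C,hash)→1620, (E,hash)→2020, (B,hash)→2320, (E,nl_idx)→3920, (E,merge)→4120, (C,merge)→5820 …(+4); best=1620 via (C,hash)
  {ABE}: card=12500; try (E,hash)→3700, (A,hash)→6300, (A,merge)→8400, (B,hash)→12200, (E,merge)→19600, (E,nl_idx)→23800 …(+4); best=3700 via (E,hash)
  {BDE}: card=15000; try (E,hash)→5200, (D,hash)→6300, (B,hash)→8200, (D,merge)→8400, (E,nl_idx)→36800, (E,merge)→40600 …(+4); best=5200 via (E,hash)
  {ABC}: card=750; try (B,hash)→2120, (C,hash)→3020, (A,hash)→6020, (A,merge)→6320, (B,merge)→8040, (B,nl)→13320 …(+3); best=2120 via (B,hash)
  {BCD}: card=9000; try (C,hash)→4520, (B,hash)→5120, (D,hash)→6020, (D,merge)→6320, (C,merge)→40220, (B,merge)→48240 …(+3); best=4520 via (C,hash)
  {ABD}: card=2250; try (B,hash)→7100, (D,hash)→7700, (A,hash)→9200, (B,merge)→16020, (D,merge)→21800, (B,nl)→24000 …(+3); best=7100 via (B,hash)
  {ACE}: card=4000; try (E,hash)→3320, (A,hash)→7520, (E,merge)→8720, (E,nl_idx)→9520, (C,hash)→12720, (A,merge)→18320 …(+4); best=3320 via (E,hash)
  {CDE}: card=14400; try (E,hash)→6320, (D,hash)→7520, (C,hash)→8720, (D,merge)→18320, (E,nl_idx)→40920, (E,merge)→48920 …(+4); best=6320 via (E,hash)
  {ADE}: card=6000; try (E,hash)→8300, (A,hash)→13400, (E,merge)→16700, (D,hash)→17400, (E,nl_idx)→18300, (A,merge)→89000 …(+4); best=8300 via (E,hash)
  {ACD}: card=360; try (D,hash)→7320, (C,hash)→7620, (A,hash)→10320, (D,merge)→10920, (C,merge)→16320, (A,merge)→51120 …(+3); best=7320 via (D,hash)
  {ABCE}: card=1250; try (E,hash)→4270, (B,hash)→7520, (A,hash)→8520, (E,nl_idx)→8620, (E,merge)→11170, (C,hash)→16920 …(+7); best=4270 via (E,hash)
  {BCDE}: card=9000; try (D,hash)→8520, (E,hash)→14920, (C,hash)→20920, (B,hash)→20920, (D,merge)→22620, (E,nl_idx)→76520 …(+7); best=8520 via (D,hash)
  {ABDE}: card=3750; try (E,hash)→10750, (B,hash)→14500, (D,hash)→21600, (A,hash)→25600, (E,nl_idx)→26600, (E,merge)→37150 …(+7); best=10750 via (E,hash)
  {ABCD}: card=225; try (B,hash)→7880, (D,hash)→8270, (C,hash)→10070, (B,merge)→11040, (D,merge)→13370, (B,nl)→14520 …(+6); best=7880 via (B,hash)
  {ACDE}: card=480; try (E,hash)→9080, (E,nl_idx)→10320, (E,merge)→11720, (D,hash)→12720, (C,hash)→15020, (A,hash)→26120 …(+7); best=9080 via (E,hash)
  {ABCDE}: card=75; try (E,hash)→9505, (E,nl_idx)→9530, (B,hash)→9760, (E,merge)→10705, (D,hash)→10920, (B,merge)→14000 …(+10); best=9505 via (E,hash)

cost=9505; order=A,C,D,B,E; methods=hash,hash,hash,hash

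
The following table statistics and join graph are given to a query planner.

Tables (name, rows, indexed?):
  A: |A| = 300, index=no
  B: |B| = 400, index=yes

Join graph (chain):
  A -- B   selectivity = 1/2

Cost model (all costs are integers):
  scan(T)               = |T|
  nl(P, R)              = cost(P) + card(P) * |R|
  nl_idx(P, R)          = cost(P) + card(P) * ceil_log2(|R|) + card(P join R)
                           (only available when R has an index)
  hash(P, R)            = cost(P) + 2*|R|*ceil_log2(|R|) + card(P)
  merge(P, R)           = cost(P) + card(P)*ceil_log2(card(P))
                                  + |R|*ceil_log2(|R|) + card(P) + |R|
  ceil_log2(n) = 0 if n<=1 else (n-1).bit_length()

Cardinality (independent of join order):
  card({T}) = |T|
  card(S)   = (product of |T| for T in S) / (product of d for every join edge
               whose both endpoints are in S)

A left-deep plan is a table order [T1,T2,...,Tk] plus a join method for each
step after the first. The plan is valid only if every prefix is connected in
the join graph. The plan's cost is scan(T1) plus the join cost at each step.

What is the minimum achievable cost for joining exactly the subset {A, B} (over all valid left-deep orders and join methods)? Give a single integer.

Selinger DP over subsets of {A,B}:
  {A}: scan cost=300, card=300
  {B}: scan cost=400, card=400
  {AB}: card=60000; try (A,hash)→6200, (B,merge)→7300, (A,merge)→7400, (B,hash)→7800, (B,nl_idx)→63000, (B,nl)→120300 …(+1); best=6200 via (A,hash)

6200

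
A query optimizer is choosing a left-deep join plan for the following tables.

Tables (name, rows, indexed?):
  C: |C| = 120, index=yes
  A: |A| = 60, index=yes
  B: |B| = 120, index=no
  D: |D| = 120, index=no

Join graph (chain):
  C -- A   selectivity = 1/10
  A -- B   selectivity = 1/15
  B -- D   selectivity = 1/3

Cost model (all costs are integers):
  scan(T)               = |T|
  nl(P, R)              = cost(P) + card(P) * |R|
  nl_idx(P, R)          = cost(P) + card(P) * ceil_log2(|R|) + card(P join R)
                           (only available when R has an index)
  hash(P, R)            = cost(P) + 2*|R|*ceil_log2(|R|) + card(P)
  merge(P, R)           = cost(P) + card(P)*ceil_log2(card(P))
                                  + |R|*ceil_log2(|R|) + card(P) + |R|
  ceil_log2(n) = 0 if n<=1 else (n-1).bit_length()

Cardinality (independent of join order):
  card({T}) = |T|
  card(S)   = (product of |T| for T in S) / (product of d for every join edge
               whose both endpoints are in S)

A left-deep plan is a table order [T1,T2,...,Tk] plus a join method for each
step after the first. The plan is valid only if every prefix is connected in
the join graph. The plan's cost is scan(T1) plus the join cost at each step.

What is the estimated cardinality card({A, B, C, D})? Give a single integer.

Tables in S: A(60), B(120), C(120), D(120)
Edges inside S: C-A(d=10), A-B(d=15), B-D(d=3)
numerator = 60 * 120 * 120 * 120 = 103680000
denominator = 10 * 15 * 3 = 450
card(S) = 103680000 / 450 = 230400

230400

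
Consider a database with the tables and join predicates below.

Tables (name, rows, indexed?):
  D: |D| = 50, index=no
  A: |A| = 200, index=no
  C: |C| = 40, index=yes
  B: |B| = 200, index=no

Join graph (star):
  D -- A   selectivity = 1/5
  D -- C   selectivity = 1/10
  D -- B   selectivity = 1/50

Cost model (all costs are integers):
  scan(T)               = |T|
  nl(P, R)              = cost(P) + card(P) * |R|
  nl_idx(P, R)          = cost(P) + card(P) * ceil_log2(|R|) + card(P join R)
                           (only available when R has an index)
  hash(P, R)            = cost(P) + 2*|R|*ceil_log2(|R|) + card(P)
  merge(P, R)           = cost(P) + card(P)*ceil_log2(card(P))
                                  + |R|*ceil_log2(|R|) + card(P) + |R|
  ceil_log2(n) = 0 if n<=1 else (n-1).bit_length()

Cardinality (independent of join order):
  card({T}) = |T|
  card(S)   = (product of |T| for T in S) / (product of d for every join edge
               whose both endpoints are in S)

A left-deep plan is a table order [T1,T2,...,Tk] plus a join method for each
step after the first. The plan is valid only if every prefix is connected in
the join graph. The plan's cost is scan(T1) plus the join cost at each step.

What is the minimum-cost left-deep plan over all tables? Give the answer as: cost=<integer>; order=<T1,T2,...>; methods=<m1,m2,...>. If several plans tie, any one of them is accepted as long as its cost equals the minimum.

cost=5680; order=B,D,C,A; methods=hash,hash,hash

Selinger DP (subsets sized 1..n):
  {D}: scan cost=50, card=50
  {A}: scan cost=200, card=200
  {C}: scan cost=40, card=40
  {B}: scan cost=200, card=200
  {AD}: card=2000; try (D,hash)→1000, (A,merge)→2200, (D,merge)→2350, (A,hash)→3300, (A,nl)→10050, (D,nl)→10200; best=1000 via (D,hash)
  {CD}: card=200; try (C,nl_idx)→550, (C,hash)→580, (D,merge)→670, (D,hash)→680, (C,merge)→680, (D,nl)→2040 …(+1); best=550 via (C,nl_idx)
  {BD}: card=200; try (D,hash)→1000, (B,merge)→2200, (D,merge)→2350, (B,hash)→3300, (B,nl)→10050, (D,nl)→10200; best=1000 via (D,hash)
  {ACD}: card=8000; try (C,hash)→3480, (A,hash)→3950, (A,merge)→4150, (C,nl_idx)→21000, (C,merge)→25280, (A,nl)→40550 …(+1); best=3480 via (C,hash)
  {ABD}: card=8000; try (A,hash)→4400, (A,merge)→4600, (B,hash)→6200, (B,merge)→26800, (A,nl)→41000, (B,nl)→401000; best=4400 via (A,hash)
  {BCD}: card=800; try (C,hash)→1680, (C,nl_idx)→3000, (C,merge)→3080, (B,hash)→3950, (B,merge)→4150, (C,nl)→9000 …(+1); best=1680 via (C,hash)
  {ABCD}: card=32000; try (A,hash)→5680, (A,merge)→12280, (C,hash)→12880, (B,hash)→14680, (C,nl_idx)→84400, (C,merge)→116680 …(+4); best=5680 via (A,hash)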